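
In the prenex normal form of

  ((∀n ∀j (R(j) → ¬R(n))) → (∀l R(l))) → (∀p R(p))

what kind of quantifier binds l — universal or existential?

Eliminate → and ↔ using ¬ and ∨.
  ¬(¬(∀n ∀j (¬R(j) ∨ ¬R(n))) ∨ (∀l R(l))) ∨ (∀p R(p))
Move each ¬ inward, flipping quantifiers it crosses:
  (∀n ∀j (¬R(j) ∨ ¬R(n))) ∧ (∃l ¬R(l)) ∨ (∀p R(p))
Pull the quantifiers to the front (each side's bound variable is not free in the other side):
  ∀n ∀j ∃l ∀p ((¬R(j) ∨ ¬R(n)) ∧ ¬R(l) ∨ R(p))
The quantifier ∀l sits under an odd number of negations (counting the antecedent side of each →), so it flips to ∃l.

existential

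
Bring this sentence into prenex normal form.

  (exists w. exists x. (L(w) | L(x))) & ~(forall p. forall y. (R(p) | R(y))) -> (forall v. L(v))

Rewrite implications/biconditionals: A → B as ¬A ∨ B.
  ~((exists w. exists x. (L(w) | L(x))) & ~(forall p. forall y. (R(p) | R(y)))) | (forall v. L(v))
Drive negations inward (¬∀x A ≡ ∃x ¬A, ¬∃x A ≡ ∀x ¬A, De Morgan for ∧/∨):
  (forall w. forall x. (~L(w) & ~L(x))) | (forall p. forall y. (R(p) | R(y))) | (forall v. L(v))
All bound variables are already distinct, so no renaming is needed.
Pull the quantifiers to the front (each side's bound variable is not free in the other side):
  forall w. forall x. forall p. forall y. forall v. (~L(w) & ~L(x) | R(p) | R(y) | L(v))

forall w. forall x. forall p. forall y. forall v. (~L(w) & ~L(x) | R(p) | R(y) | L(v))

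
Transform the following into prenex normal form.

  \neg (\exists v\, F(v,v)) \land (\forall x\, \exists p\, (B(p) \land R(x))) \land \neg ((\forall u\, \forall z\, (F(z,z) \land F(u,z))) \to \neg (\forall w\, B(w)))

\forall v\, \forall x\, \exists p\, \forall u\, \forall z\, \forall w\, (\neg F(v,v) \land B(p) \land R(x) \land F(z,z) \land F(u,z) \land B(w))

First replace A → B with ¬A ∨ B.
  \neg (\exists v\, F(v,v)) \land (\forall x\, \exists p\, (B(p) \land R(x))) \land \neg (\neg (\forall u\, \forall z\, (F(z,z) \land F(u,z))) \lor \neg (\forall w\, B(w)))
Push ¬ through the quantifiers and connectives to reach negation normal form:
  (\forall v\, \neg F(v,v)) \land (\forall x\, \exists p\, (B(p) \land R(x))) \land (\forall u\, \forall z\, (F(z,z) \land F(u,z))) \land (\forall w\, B(w))
Extract every quantifier outward, since the variables are now distinct and don't occur free across branches:
  \forall v\, \forall x\, \exists p\, \forall u\, \forall z\, \forall w\, (\neg F(v,v) \land B(p) \land R(x) \land F(z,z) \land F(u,z) \land B(w))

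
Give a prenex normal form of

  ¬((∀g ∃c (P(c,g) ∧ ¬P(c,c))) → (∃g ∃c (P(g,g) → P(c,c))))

∀g ∃c ∀z ∀q (P(c,g) ∧ ¬P(c,c) ∧ P(z,z) ∧ ¬P(q,q))

Rewrite implications/biconditionals: A → B as ¬A ∨ B.
  ¬(¬(∀g ∃c (P(c,g) ∧ ¬P(c,c))) ∨ (∃g ∃c (¬P(g,g) ∨ P(c,c))))
Drive negations inward (¬∀x A ≡ ∃x ¬A, ¬∃x A ≡ ∀x ¬A, De Morgan for ∧/∨):
  (∀g ∃c (P(c,g) ∧ ¬P(c,c))) ∧ (∀g ∀c (P(g,g) ∧ ¬P(c,c)))
Standardize variables apart so no two quantifiers bind the same name: g↦z, c↦q.
  (∀g ∃c (P(c,g) ∧ ¬P(c,c))) ∧ (∀z ∀q (P(z,z) ∧ ¬P(q,q)))
Finally move all quantifiers to the prefix:
  ∀g ∃c ∀z ∀q (P(c,g) ∧ ¬P(c,c) ∧ P(z,z) ∧ ¬P(q,q))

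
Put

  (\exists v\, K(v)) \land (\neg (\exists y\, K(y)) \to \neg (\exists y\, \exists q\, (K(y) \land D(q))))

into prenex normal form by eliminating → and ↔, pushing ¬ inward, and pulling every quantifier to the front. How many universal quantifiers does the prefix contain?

2

Eliminate → and ↔ using ¬ and ∨.
  (\exists v\, K(v)) \land (\neg \neg (\exists y\, K(y)) \lor \neg (\exists y\, \exists q\, (K(y) \land D(q))))
Push ¬ through the quantifiers and connectives to reach negation normal form:
  (\exists v\, K(v)) \land ((\exists y\, K(y)) \lor (\forall y\, \forall q\, (\neg K(y) \lor \neg D(q))))
Rename bound variables to avoid capture: y↦y1.
  (\exists v\, K(v)) \land ((\exists y\, K(y)) \lor (\forall y1\, \forall q\, (\neg K(y1) \lor \neg D(q))))
Pull the quantifiers to the front (each side's bound variable is not free in the other side):
  \exists v\, \exists y\, \forall y1\, \forall q\, (K(v) \land (K(y) \lor \neg K(y1) \lor \neg D(q)))
The prefix is \exists v \exists y \forall y1 \forall q: 2 universal, 2 existential.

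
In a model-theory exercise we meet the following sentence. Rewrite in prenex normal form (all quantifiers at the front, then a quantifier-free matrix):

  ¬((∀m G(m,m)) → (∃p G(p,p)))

Rewrite implications/biconditionals: A → B as ¬A ∨ B.
  ¬(¬(∀m G(m,m)) ∨ (∃p G(p,p)))
Push ¬ through the quantifiers and connectives to reach negation normal form:
  (∀m G(m,m)) ∧ (∀p ¬G(p,p))
Pull the quantifiers to the front (each side's bound variable is not free in the other side):
  ∀m ∀p (G(m,m) ∧ ¬G(p,p))

∀m ∀p (G(m,m) ∧ ¬G(p,p))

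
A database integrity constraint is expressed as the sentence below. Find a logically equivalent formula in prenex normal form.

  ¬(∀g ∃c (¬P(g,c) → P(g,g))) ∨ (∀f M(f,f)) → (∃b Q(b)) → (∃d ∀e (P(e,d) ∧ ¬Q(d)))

∀g ∃c ∃f ∀b ∃d ∀e ((P(g,c) ∨ P(g,g)) ∧ ¬M(f,f) ∨ ¬Q(b) ∨ P(e,d) ∧ ¬Q(d))

Rewrite implications/biconditionals: A → B as ¬A ∨ B.
  ¬(¬(∀g ∃c (¬¬P(g,c) ∨ P(g,g))) ∨ (∀f M(f,f))) ∨ ¬(∃b Q(b)) ∨ (∃d ∀e (P(e,d) ∧ ¬Q(d)))
Push ¬ through the quantifiers and connectives to reach negation normal form:
  (∀g ∃c (P(g,c) ∨ P(g,g))) ∧ (∃f ¬M(f,f)) ∨ (∀b ¬Q(b)) ∨ (∃d ∀e (P(e,d) ∧ ¬Q(d)))
All bound variables are already distinct, so no renaming is needed.
Finally move all quantifiers to the prefix:
  ∀g ∃c ∃f ∀b ∃d ∀e ((P(g,c) ∨ P(g,g)) ∧ ¬M(f,f) ∨ ¬Q(b) ∨ P(e,d) ∧ ¬Q(d))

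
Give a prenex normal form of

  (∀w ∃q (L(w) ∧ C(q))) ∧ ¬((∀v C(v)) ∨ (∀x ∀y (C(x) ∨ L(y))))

∀w ∃q ∃v ∃x ∃y (L(w) ∧ C(q) ∧ ¬C(v) ∧ ¬C(x) ∧ ¬L(y))

Drive negations inward (¬∀x A ≡ ∃x ¬A, ¬∃x A ≡ ∀x ¬A, De Morgan for ∧/∨):
  (∀w ∃q (L(w) ∧ C(q))) ∧ (∃v ¬C(v)) ∧ (∃x ∃y (¬C(x) ∧ ¬L(y)))
All bound variables are already distinct, so no renaming is needed.
Pull the quantifiers to the front (each side's bound variable is not free in the other side):
  ∀w ∃q ∃v ∃x ∃y (L(w) ∧ C(q) ∧ ¬C(v) ∧ ¬C(x) ∧ ¬L(y))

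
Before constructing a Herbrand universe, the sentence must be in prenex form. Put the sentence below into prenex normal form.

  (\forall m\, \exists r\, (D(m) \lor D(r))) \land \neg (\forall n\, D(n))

Move each ¬ inward, flipping quantifiers it crosses:
  (\forall m\, \exists r\, (D(m) \lor D(r))) \land (\exists n\, \neg D(n))
All bound variables are already distinct, so no renaming is needed.
Extract every quantifier outward, since the variables are now distinct and don't occur free across branches:
  \forall m\, \exists r\, \exists n\, ((D(m) \lor D(r)) \land \neg D(n))

\forall m\, \exists r\, \exists n\, ((D(m) \lor D(r)) \land \neg D(n))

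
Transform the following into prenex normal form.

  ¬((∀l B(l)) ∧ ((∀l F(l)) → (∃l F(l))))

∃l ∀u1 ∀w1 (¬B(l) ∨ F(u1) ∧ ¬F(w1))

Eliminate → and ↔ using ¬ and ∨.
  ¬((∀l B(l)) ∧ (¬(∀l F(l)) ∨ (∃l F(l))))
Drive negations inward (¬∀x A ≡ ∃x ¬A, ¬∃x A ≡ ∀x ¬A, De Morgan for ∧/∨):
  (∃l ¬B(l)) ∨ (∀l F(l)) ∧ (∀l ¬F(l))
Give each quantifier a distinct variable: l↦u1, l↦w1.
  (∃l ¬B(l)) ∨ (∀u1 F(u1)) ∧ (∀w1 ¬F(w1))
Pull the quantifiers to the front (each side's bound variable is not free in the other side):
  ∃l ∀u1 ∀w1 (¬B(l) ∨ F(u1) ∧ ¬F(w1))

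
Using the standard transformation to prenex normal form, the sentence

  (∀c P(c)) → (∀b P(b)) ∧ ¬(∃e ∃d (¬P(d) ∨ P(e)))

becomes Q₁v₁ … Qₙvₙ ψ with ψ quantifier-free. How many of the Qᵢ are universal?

3

Eliminate → and ↔ using ¬ and ∨.
  ¬(∀c P(c)) ∨ (∀b P(b)) ∧ ¬(∃e ∃d (¬P(d) ∨ P(e)))
Drive negations inward (¬∀x A ≡ ∃x ¬A, ¬∃x A ≡ ∀x ¬A, De Morgan for ∧/∨):
  (∃c ¬P(c)) ∨ (∀b P(b)) ∧ (∀e ∀d (P(d) ∧ ¬P(e)))
All bound variables are already distinct, so no renaming is needed.
Pull the quantifiers to the front (each side's bound variable is not free in the other side):
  ∃c ∀b ∀e ∀d (¬P(c) ∨ P(b) ∧ P(d) ∧ ¬P(e))
The prefix is ∃c ∀b ∀e ∀d: 3 universal, 1 existential.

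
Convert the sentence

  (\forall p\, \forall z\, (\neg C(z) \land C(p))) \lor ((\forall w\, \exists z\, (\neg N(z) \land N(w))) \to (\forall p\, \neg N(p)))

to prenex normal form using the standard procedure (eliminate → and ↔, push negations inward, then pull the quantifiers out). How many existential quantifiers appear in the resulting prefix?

1

First replace A → B with ¬A ∨ B.
  (\forall p\, \forall z\, (\neg C(z) \land C(p))) \lor \neg (\forall w\, \exists z\, (\neg N(z) \land N(w))) \lor (\forall p\, \neg N(p))
Move each ¬ inward, flipping quantifiers it crosses:
  (\forall p\, \forall z\, (\neg C(z) \land C(p))) \lor (\exists w\, \forall z\, (N(z) \lor \neg N(w))) \lor (\forall p\, \neg N(p))
Rename bound variables to avoid capture: z↦y, p↦w1.
  (\forall p\, \forall z\, (\neg C(z) \land C(p))) \lor (\exists w\, \forall y\, (N(y) \lor \neg N(w))) \lor (\forall w1\, \neg N(w1))
Pull the quantifiers to the front (each side's bound variable is not free in the other side):
  \forall p\, \forall z\, \exists w\, \forall y\, \forall w1\, (\neg C(z) \land C(p) \lor N(y) \lor \neg N(w) \lor \neg N(w1))
The prefix is \forall p \forall z \exists w \forall y \forall w1: 4 universal, 1 existential.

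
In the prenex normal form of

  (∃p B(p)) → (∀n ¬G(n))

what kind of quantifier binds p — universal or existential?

universal

Rewrite implications/biconditionals: A → B as ¬A ∨ B.
  ¬(∃p B(p)) ∨ (∀n ¬G(n))
Push ¬ through the quantifiers and connectives to reach negation normal form:
  (∀p ¬B(p)) ∨ (∀n ¬G(n))
Extract every quantifier outward, since the variables are now distinct and don't occur free across branches:
  ∀p ∀n (¬B(p) ∨ ¬G(n))
The quantifier ∃p sits under an odd number of negations (counting the antecedent side of each →), so it flips to ∀p.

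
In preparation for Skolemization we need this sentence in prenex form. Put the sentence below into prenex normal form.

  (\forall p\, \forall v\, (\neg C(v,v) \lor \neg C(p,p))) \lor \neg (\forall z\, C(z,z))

Push ¬ through the quantifiers and connectives to reach negation normal form:
  (\forall p\, \forall v\, (\neg C(v,v) \lor \neg C(p,p))) \lor (\exists z\, \neg C(z,z))
Finally move all quantifiers to the prefix:
  \forall p\, \forall v\, \exists z\, (\neg C(v,v) \lor \neg C(p,p) \lor \neg C(z,z))

\forall p\, \forall v\, \exists z\, (\neg C(v,v) \lor \neg C(p,p) \lor \neg C(z,z))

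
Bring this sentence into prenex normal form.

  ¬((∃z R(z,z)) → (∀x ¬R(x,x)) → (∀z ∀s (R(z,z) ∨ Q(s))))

∃z ∀x ∃z1 ∃s (R(z,z) ∧ ¬R(x,x) ∧ ¬R(z1,z1) ∧ ¬Q(s))

Rewrite implications/biconditionals: A → B as ¬A ∨ B.
  ¬(¬(∃z R(z,z)) ∨ ¬(∀x ¬R(x,x)) ∨ (∀z ∀s (R(z,z) ∨ Q(s))))
Move each ¬ inward, flipping quantifiers it crosses:
  (∃z R(z,z)) ∧ (∀x ¬R(x,x)) ∧ (∃z ∃s (¬R(z,z) ∧ ¬Q(s)))
Rename bound variables to avoid capture: z↦z1.
  (∃z R(z,z)) ∧ (∀x ¬R(x,x)) ∧ (∃z1 ∃s (¬R(z1,z1) ∧ ¬Q(s)))
Extract every quantifier outward, since the variables are now distinct and don't occur free across branches:
  ∃z ∀x ∃z1 ∃s (R(z,z) ∧ ¬R(x,x) ∧ ¬R(z1,z1) ∧ ¬Q(s))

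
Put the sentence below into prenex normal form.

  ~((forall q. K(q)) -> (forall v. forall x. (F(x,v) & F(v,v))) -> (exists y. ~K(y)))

forall q. forall v. forall x. forall y. (K(q) & F(x,v) & F(v,v) & K(y))

Eliminate → and ↔ using ¬ and ∨.
  ~(~(forall q. K(q)) | ~(forall v. forall x. (F(x,v) & F(v,v))) | (exists y. ~K(y)))
Move each ¬ inward, flipping quantifiers it crosses:
  (forall q. K(q)) & (forall v. forall x. (F(x,v) & F(v,v))) & (forall y. K(y))
Extract every quantifier outward, since the variables are now distinct and don't occur free across branches:
  forall q. forall v. forall x. forall y. (K(q) & F(x,v) & F(v,v) & K(y))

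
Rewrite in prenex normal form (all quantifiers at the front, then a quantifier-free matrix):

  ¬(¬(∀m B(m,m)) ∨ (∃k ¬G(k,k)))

Push ¬ through the quantifiers and connectives to reach negation normal form:
  (∀m B(m,m)) ∧ (∀k G(k,k))
All bound variables are already distinct, so no renaming is needed.
Finally move all quantifiers to the prefix:
  ∀m ∀k (B(m,m) ∧ G(k,k))

∀m ∀k (B(m,m) ∧ G(k,k))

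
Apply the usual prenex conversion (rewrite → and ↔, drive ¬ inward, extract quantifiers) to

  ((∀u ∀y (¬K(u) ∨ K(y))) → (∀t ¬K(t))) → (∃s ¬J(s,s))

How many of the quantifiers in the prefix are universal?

2

Rewrite implications/biconditionals: A → B as ¬A ∨ B.
  ¬(¬(∀u ∀y (¬K(u) ∨ K(y))) ∨ (∀t ¬K(t))) ∨ (∃s ¬J(s,s))
Move each ¬ inward, flipping quantifiers it crosses:
  (∀u ∀y (¬K(u) ∨ K(y))) ∧ (∃t K(t)) ∨ (∃s ¬J(s,s))
All bound variables are already distinct, so no renaming is needed.
Extract every quantifier outward, since the variables are now distinct and don't occur free across branches:
  ∀u ∀y ∃t ∃s ((¬K(u) ∨ K(y)) ∧ K(t) ∨ ¬J(s,s))
The prefix is ∀u ∀y ∃t ∃s: 2 universal, 2 existential.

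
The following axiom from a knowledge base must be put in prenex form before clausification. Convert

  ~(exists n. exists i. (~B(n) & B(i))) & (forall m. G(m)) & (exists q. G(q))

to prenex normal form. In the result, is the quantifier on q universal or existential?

Push ¬ through the quantifiers and connectives to reach negation normal form:
  (forall n. forall i. (B(n) | ~B(i))) & (forall m. G(m)) & (exists q. G(q))
All bound variables are already distinct, so no renaming is needed.
Extract every quantifier outward, since the variables are now distinct and don't occur free across branches:
  forall n. forall i. forall m. exists q. ((B(n) | ~B(i)) & G(m) & G(q))
The quantifier exists q sits under an even number of negations, so it remains existential.

existential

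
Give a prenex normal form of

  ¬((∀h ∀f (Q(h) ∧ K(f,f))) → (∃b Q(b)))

∀h ∀f ∀b (Q(h) ∧ K(f,f) ∧ ¬Q(b))

Eliminate → and ↔ using ¬ and ∨.
  ¬(¬(∀h ∀f (Q(h) ∧ K(f,f))) ∨ (∃b Q(b)))
Move each ¬ inward, flipping quantifiers it crosses:
  (∀h ∀f (Q(h) ∧ K(f,f))) ∧ (∀b ¬Q(b))
Pull the quantifiers to the front (each side's bound variable is not free in the other side):
  ∀h ∀f ∀b (Q(h) ∧ K(f,f) ∧ ¬Q(b))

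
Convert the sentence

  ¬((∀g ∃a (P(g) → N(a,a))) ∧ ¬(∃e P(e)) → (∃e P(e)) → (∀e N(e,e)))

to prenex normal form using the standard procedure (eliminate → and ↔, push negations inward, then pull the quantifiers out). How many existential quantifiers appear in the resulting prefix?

3

Eliminate → and ↔ using ¬ and ∨.
  ¬(¬((∀g ∃a (¬P(g) ∨ N(a,a))) ∧ ¬(∃e P(e))) ∨ ¬(∃e P(e)) ∨ (∀e N(e,e)))
Drive negations inward (¬∀x A ≡ ∃x ¬A, ¬∃x A ≡ ∀x ¬A, De Morgan for ∧/∨):
  (∀g ∃a (¬P(g) ∨ N(a,a))) ∧ (∀e ¬P(e)) ∧ (∃e P(e)) ∧ (∃e ¬N(e,e))
Rename bound variables to avoid capture: e↦u, e↦x.
  (∀g ∃a (¬P(g) ∨ N(a,a))) ∧ (∀e ¬P(e)) ∧ (∃u P(u)) ∧ (∃x ¬N(x,x))
Extract every quantifier outward, since the variables are now distinct and don't occur free across branches:
  ∀g ∃a ∀e ∃u ∃x ((¬P(g) ∨ N(a,a)) ∧ ¬P(e) ∧ P(u) ∧ ¬N(x,x))
The prefix is ∀g ∃a ∀e ∃u ∃x: 2 universal, 3 existential.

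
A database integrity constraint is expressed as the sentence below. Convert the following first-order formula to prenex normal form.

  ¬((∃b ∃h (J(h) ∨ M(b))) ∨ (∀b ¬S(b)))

Push ¬ through the quantifiers and connectives to reach negation normal form:
  (∀b ∀h (¬J(h) ∧ ¬M(b))) ∧ (∃b S(b))
Rename bound variables to avoid capture: b↦u1.
  (∀b ∀h (¬J(h) ∧ ¬M(b))) ∧ (∃u1 S(u1))
Extract every quantifier outward, since the variables are now distinct and don't occur free across branches:
  ∀b ∀h ∃u1 (¬J(h) ∧ ¬M(b) ∧ S(u1))

∀b ∀h ∃u1 (¬J(h) ∧ ¬M(b) ∧ S(u1))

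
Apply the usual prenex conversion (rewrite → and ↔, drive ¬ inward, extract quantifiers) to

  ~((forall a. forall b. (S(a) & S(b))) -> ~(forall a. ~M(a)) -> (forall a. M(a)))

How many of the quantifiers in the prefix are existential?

2

Rewrite implications/biconditionals: A → B as ¬A ∨ B.
  ~(~(forall a. forall b. (S(a) & S(b))) | ~~(forall a. ~M(a)) | (forall a. M(a)))
Push ¬ through the quantifiers and connectives to reach negation normal form:
  (forall a. forall b. (S(a) & S(b))) & (exists a. M(a)) & (exists a. ~M(a))
Give each quantifier a distinct variable: a↦c, a↦x1.
  (forall a. forall b. (S(a) & S(b))) & (exists c. M(c)) & (exists x1. ~M(x1))
Pull the quantifiers to the front (each side's bound variable is not free in the other side):
  forall a. forall b. exists c. exists x1. (S(a) & S(b) & M(c) & ~M(x1))
The prefix is forall a forall b exists c exists x1: 2 universal, 2 existential.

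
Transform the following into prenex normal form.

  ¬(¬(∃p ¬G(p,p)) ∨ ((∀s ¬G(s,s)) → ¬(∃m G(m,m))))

∃p ∀s ∃m (¬G(p,p) ∧ ¬G(s,s) ∧ G(m,m))

Eliminate → and ↔ using ¬ and ∨.
  ¬(¬(∃p ¬G(p,p)) ∨ ¬(∀s ¬G(s,s)) ∨ ¬(∃m G(m,m)))
Push ¬ through the quantifiers and connectives to reach negation normal form:
  (∃p ¬G(p,p)) ∧ (∀s ¬G(s,s)) ∧ (∃m G(m,m))
All bound variables are already distinct, so no renaming is needed.
Pull the quantifiers to the front (each side's bound variable is not free in the other side):
  ∃p ∀s ∃m (¬G(p,p) ∧ ¬G(s,s) ∧ G(m,m))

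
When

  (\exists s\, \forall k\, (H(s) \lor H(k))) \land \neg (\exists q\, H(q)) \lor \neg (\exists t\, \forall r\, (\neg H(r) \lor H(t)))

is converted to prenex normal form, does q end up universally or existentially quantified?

universal

Drive negations inward (¬∀x A ≡ ∃x ¬A, ¬∃x A ≡ ∀x ¬A, De Morgan for ∧/∨):
  (\exists s\, \forall k\, (H(s) \lor H(k))) \land (\forall q\, \neg H(q)) \lor (\forall t\, \exists r\, (H(r) \land \neg H(t)))
All bound variables are already distinct, so no renaming is needed.
Finally move all quantifiers to the prefix:
  \exists s\, \forall k\, \forall q\, \forall t\, \exists r\, ((H(s) \lor H(k)) \land \neg H(q) \lor H(r) \land \neg H(t))
The quantifier \exists q sits under an odd number of negations, so it flips to \forall q.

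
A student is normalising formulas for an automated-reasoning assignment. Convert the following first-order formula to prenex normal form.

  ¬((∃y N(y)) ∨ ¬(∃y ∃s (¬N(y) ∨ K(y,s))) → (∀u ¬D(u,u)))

∃y ∀a ∀s ∃u ((N(y) ∨ N(a) ∧ ¬K(a,s)) ∧ D(u,u))

First replace A → B with ¬A ∨ B.
  ¬(¬((∃y N(y)) ∨ ¬(∃y ∃s (¬N(y) ∨ K(y,s)))) ∨ (∀u ¬D(u,u)))
Push ¬ through the quantifiers and connectives to reach negation normal form:
  ((∃y N(y)) ∨ (∀y ∀s (N(y) ∧ ¬K(y,s)))) ∧ (∃u D(u,u))
Standardize variables apart so no two quantifiers bind the same name: y↦a.
  ((∃y N(y)) ∨ (∀a ∀s (N(a) ∧ ¬K(a,s)))) ∧ (∃u D(u,u))
Finally move all quantifiers to the prefix:
  ∃y ∀a ∀s ∃u ((N(y) ∨ N(a) ∧ ¬K(a,s)) ∧ D(u,u))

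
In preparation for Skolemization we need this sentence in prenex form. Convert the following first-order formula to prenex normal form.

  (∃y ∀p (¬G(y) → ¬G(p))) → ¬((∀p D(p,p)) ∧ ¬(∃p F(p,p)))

Rewrite implications/biconditionals: A → B as ¬A ∨ B.
  ¬(∃y ∀p (¬¬G(y) ∨ ¬G(p))) ∨ ¬((∀p D(p,p)) ∧ ¬(∃p F(p,p)))
Drive negations inward (¬∀x A ≡ ∃x ¬A, ¬∃x A ≡ ∀x ¬A, De Morgan for ∧/∨):
  (∀y ∃p (¬G(y) ∧ G(p))) ∨ (∃p ¬D(p,p)) ∨ (∃p F(p,p))
Standardize variables apart so no two quantifiers bind the same name: p↦b, p↦y1.
  (∀y ∃p (¬G(y) ∧ G(p))) ∨ (∃b ¬D(b,b)) ∨ (∃y1 F(y1,y1))
Extract every quantifier outward, since the variables are now distinct and don't occur free across branches:
  ∀y ∃p ∃b ∃y1 (¬G(y) ∧ G(p) ∨ ¬D(b,b) ∨ F(y1,y1))

∀y ∃p ∃b ∃y1 (¬G(y) ∧ G(p) ∨ ¬D(b,b) ∨ F(y1,y1))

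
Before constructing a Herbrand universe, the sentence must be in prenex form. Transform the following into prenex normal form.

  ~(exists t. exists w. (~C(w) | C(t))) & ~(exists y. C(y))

Drive negations inward (¬∀x A ≡ ∃x ¬A, ¬∃x A ≡ ∀x ¬A, De Morgan for ∧/∨):
  (forall t. forall w. (C(w) & ~C(t))) & (forall y. ~C(y))
All bound variables are already distinct, so no renaming is needed.
Pull the quantifiers to the front (each side's bound variable is not free in the other side):
  forall t. forall w. forall y. (C(w) & ~C(t) & ~C(y))

forall t. forall w. forall y. (C(w) & ~C(t) & ~C(y))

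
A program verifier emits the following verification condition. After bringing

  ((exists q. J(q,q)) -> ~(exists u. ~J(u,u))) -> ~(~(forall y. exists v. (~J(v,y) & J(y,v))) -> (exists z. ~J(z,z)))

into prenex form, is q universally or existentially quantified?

existential

Rewrite implications/biconditionals: A → B as ¬A ∨ B.
  ~(~(exists q. J(q,q)) | ~(exists u. ~J(u,u))) | ~(~~(forall y. exists v. (~J(v,y) & J(y,v))) | (exists z. ~J(z,z)))
Move each ¬ inward, flipping quantifiers it crosses:
  (exists q. J(q,q)) & (exists u. ~J(u,u)) | (exists y. forall v. (J(v,y) | ~J(y,v))) & (forall z. J(z,z))
All bound variables are already distinct, so no renaming is needed.
Finally move all quantifiers to the prefix:
  exists q. exists u. exists y. forall v. forall z. (J(q,q) & ~J(u,u) | (J(v,y) | ~J(y,v)) & J(z,z))
The quantifier exists q sits under an even number of negations (counting the antecedent side of each →), so it remains existential.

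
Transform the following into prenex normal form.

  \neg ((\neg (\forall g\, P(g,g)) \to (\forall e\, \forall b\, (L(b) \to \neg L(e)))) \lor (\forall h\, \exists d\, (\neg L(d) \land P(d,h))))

\exists g\, \exists e\, \exists b\, \exists h\, \forall d\, (\neg P(g,g) \land L(b) \land L(e) \land (L(d) \lor \neg P(d,h)))

Rewrite implications/biconditionals: A → B as ¬A ∨ B.
  \neg (\neg \neg (\forall g\, P(g,g)) \lor (\forall e\, \forall b\, (\neg L(b) \lor \neg L(e))) \lor (\forall h\, \exists d\, (\neg L(d) \land P(d,h))))
Push ¬ through the quantifiers and connectives to reach negation normal form:
  (\exists g\, \neg P(g,g)) \land (\exists e\, \exists b\, (L(b) \land L(e))) \land (\exists h\, \forall d\, (L(d) \lor \neg P(d,h)))
Pull the quantifiers to the front (each side's bound variable is not free in the other side):
  \exists g\, \exists e\, \exists b\, \exists h\, \forall d\, (\neg P(g,g) \land L(b) \land L(e) \land (L(d) \lor \neg P(d,h)))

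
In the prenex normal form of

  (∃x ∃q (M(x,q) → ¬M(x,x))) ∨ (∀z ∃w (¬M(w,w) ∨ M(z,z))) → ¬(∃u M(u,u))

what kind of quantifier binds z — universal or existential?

Eliminate → and ↔ using ¬ and ∨.
  ¬((∃x ∃q (¬M(x,q) ∨ ¬M(x,x))) ∨ (∀z ∃w (¬M(w,w) ∨ M(z,z)))) ∨ ¬(∃u M(u,u))
Move each ¬ inward, flipping quantifiers it crosses:
  (∀x ∀q (M(x,q) ∧ M(x,x))) ∧ (∃z ∀w (M(w,w) ∧ ¬M(z,z))) ∨ (∀u ¬M(u,u))
All bound variables are already distinct, so no renaming is needed.
Extract every quantifier outward, since the variables are now distinct and don't occur free across branches:
  ∀x ∀q ∃z ∀w ∀u (M(x,q) ∧ M(x,x) ∧ M(w,w) ∧ ¬M(z,z) ∨ ¬M(u,u))
The quantifier ∀z sits under an odd number of negations (counting the antecedent side of each →), so it flips to ∃z.

existential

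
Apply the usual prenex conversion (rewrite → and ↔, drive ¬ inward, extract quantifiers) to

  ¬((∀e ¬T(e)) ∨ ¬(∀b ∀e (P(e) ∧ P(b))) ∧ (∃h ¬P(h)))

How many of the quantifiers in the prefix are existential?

Push ¬ through the quantifiers and connectives to reach negation normal form:
  (∃e T(e)) ∧ ((∀b ∀e (P(e) ∧ P(b))) ∨ (∀h P(h)))
Standardize variables apart so no two quantifiers bind the same name: e↦w1.
  (∃e T(e)) ∧ ((∀b ∀w1 (P(w1) ∧ P(b))) ∨ (∀h P(h)))
Extract every quantifier outward, since the variables are now distinct and don't occur free across branches:
  ∃e ∀b ∀w1 ∀h (T(e) ∧ (P(w1) ∧ P(b) ∨ P(h)))
The prefix is ∃e ∀b ∀w1 ∀h: 3 universal, 1 existential.

1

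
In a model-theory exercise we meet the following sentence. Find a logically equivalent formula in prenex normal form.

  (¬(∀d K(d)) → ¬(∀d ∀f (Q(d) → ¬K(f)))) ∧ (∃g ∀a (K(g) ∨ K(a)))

∀d ∃v ∃f ∃g ∀a ((K(d) ∨ Q(v) ∧ K(f)) ∧ (K(g) ∨ K(a)))

Rewrite implications/biconditionals: A → B as ¬A ∨ B.
  (¬¬(∀d K(d)) ∨ ¬(∀d ∀f (¬Q(d) ∨ ¬K(f)))) ∧ (∃g ∀a (K(g) ∨ K(a)))
Push ¬ through the quantifiers and connectives to reach negation normal form:
  ((∀d K(d)) ∨ (∃d ∃f (Q(d) ∧ K(f)))) ∧ (∃g ∀a (K(g) ∨ K(a)))
Rename bound variables to avoid capture: d↦v.
  ((∀d K(d)) ∨ (∃v ∃f (Q(v) ∧ K(f)))) ∧ (∃g ∀a (K(g) ∨ K(a)))
Finally move all quantifiers to the prefix:
  ∀d ∃v ∃f ∃g ∀a ((K(d) ∨ Q(v) ∧ K(f)) ∧ (K(g) ∨ K(a)))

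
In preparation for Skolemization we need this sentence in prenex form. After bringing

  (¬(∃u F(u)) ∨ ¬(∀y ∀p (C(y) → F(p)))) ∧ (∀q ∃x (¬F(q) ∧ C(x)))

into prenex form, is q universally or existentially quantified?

First replace A → B with ¬A ∨ B.
  (¬(∃u F(u)) ∨ ¬(∀y ∀p (¬C(y) ∨ F(p)))) ∧ (∀q ∃x (¬F(q) ∧ C(x)))
Push ¬ through the quantifiers and connectives to reach negation normal form:
  ((∀u ¬F(u)) ∨ (∃y ∃p (C(y) ∧ ¬F(p)))) ∧ (∀q ∃x (¬F(q) ∧ C(x)))
Extract every quantifier outward, since the variables are now distinct and don't occur free across branches:
  ∀u ∃y ∃p ∀q ∃x ((¬F(u) ∨ C(y) ∧ ¬F(p)) ∧ ¬F(q) ∧ C(x))
The quantifier ∀q sits under an even number of negations (counting the antecedent side of each →), so it remains universal.

universal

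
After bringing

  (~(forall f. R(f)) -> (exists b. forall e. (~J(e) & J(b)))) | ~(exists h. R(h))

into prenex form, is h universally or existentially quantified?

universal

Eliminate → and ↔ using ¬ and ∨.
  ~~(forall f. R(f)) | (exists b. forall e. (~J(e) & J(b))) | ~(exists h. R(h))
Drive negations inward (¬∀x A ≡ ∃x ¬A, ¬∃x A ≡ ∀x ¬A, De Morgan for ∧/∨):
  (forall f. R(f)) | (exists b. forall e. (~J(e) & J(b))) | (forall h. ~R(h))
All bound variables are already distinct, so no renaming is needed.
Finally move all quantifiers to the prefix:
  forall f. exists b. forall e. forall h. (R(f) | ~J(e) & J(b) | ~R(h))
The quantifier exists h sits under an odd number of negations (counting the antecedent side of each →), so it flips to forall h.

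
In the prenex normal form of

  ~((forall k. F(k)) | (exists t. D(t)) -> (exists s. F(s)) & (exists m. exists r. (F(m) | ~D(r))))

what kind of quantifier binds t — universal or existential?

Eliminate → and ↔ using ¬ and ∨.
  ~(~((forall k. F(k)) | (exists t. D(t))) | (exists s. F(s)) & (exists m. exists r. (F(m) | ~D(r))))
Move each ¬ inward, flipping quantifiers it crosses:
  ((forall k. F(k)) | (exists t. D(t))) & ((forall s. ~F(s)) | (forall m. forall r. (~F(m) & D(r))))
All bound variables are already distinct, so no renaming is needed.
Finally move all quantifiers to the prefix:
  forall k. exists t. forall s. forall m. forall r. ((F(k) | D(t)) & (~F(s) | ~F(m) & D(r)))
The quantifier exists t sits under an even number of negations (counting the antecedent side of each →), so it remains existential.

existential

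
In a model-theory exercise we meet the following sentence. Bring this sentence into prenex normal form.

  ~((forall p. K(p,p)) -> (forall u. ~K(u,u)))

Rewrite implications/biconditionals: A → B as ¬A ∨ B.
  ~(~(forall p. K(p,p)) | (forall u. ~K(u,u)))
Move each ¬ inward, flipping quantifiers it crosses:
  (forall p. K(p,p)) & (exists u. K(u,u))
All bound variables are already distinct, so no renaming is needed.
Finally move all quantifiers to the prefix:
  forall p. exists u. (K(p,p) & K(u,u))

forall p. exists u. (K(p,p) & K(u,u))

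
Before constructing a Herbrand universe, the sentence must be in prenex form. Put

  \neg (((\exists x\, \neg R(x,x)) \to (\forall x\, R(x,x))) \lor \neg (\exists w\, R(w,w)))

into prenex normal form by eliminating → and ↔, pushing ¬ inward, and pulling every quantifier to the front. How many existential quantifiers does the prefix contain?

3

Rewrite implications/biconditionals: A → B as ¬A ∨ B.
  \neg (\neg (\exists x\, \neg R(x,x)) \lor (\forall x\, R(x,x)) \lor \neg (\exists w\, R(w,w)))
Move each ¬ inward, flipping quantifiers it crosses:
  (\exists x\, \neg R(x,x)) \land (\exists x\, \neg R(x,x)) \land (\exists w\, R(w,w))
Give each quantifier a distinct variable: x↦v.
  (\exists x\, \neg R(x,x)) \land (\exists v\, \neg R(v,v)) \land (\exists w\, R(w,w))
Pull the quantifiers to the front (each side's bound variable is not free in the other side):
  \exists x\, \exists v\, \exists w\, (\neg R(x,x) \land \neg R(v,v) \land R(w,w))
The prefix is \exists x \exists v \exists w: 0 universal, 3 existential.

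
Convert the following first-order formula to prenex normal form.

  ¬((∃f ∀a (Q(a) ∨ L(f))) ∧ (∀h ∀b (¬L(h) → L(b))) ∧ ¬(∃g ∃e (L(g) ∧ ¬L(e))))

Eliminate → and ↔ using ¬ and ∨.
  ¬((∃f ∀a (Q(a) ∨ L(f))) ∧ (∀h ∀b (¬¬L(h) ∨ L(b))) ∧ ¬(∃g ∃e (L(g) ∧ ¬L(e))))
Drive negations inward (¬∀x A ≡ ∃x ¬A, ¬∃x A ≡ ∀x ¬A, De Morgan for ∧/∨):
  (∀f ∃a (¬Q(a) ∧ ¬L(f))) ∨ (∃h ∃b (¬L(h) ∧ ¬L(b))) ∨ (∃g ∃e (L(g) ∧ ¬L(e)))
Finally move all quantifiers to the prefix:
  ∀f ∃a ∃h ∃b ∃g ∃e (¬Q(a) ∧ ¬L(f) ∨ ¬L(h) ∧ ¬L(b) ∨ L(g) ∧ ¬L(e))

∀f ∃a ∃h ∃b ∃g ∃e (¬Q(a) ∧ ¬L(f) ∨ ¬L(h) ∧ ¬L(b) ∨ L(g) ∧ ¬L(e))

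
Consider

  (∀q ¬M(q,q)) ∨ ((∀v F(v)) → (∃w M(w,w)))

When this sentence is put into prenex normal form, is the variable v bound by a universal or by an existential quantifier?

Rewrite implications/biconditionals: A → B as ¬A ∨ B.
  (∀q ¬M(q,q)) ∨ ¬(∀v F(v)) ∨ (∃w M(w,w))
Drive negations inward (¬∀x A ≡ ∃x ¬A, ¬∃x A ≡ ∀x ¬A, De Morgan for ∧/∨):
  (∀q ¬M(q,q)) ∨ (∃v ¬F(v)) ∨ (∃w M(w,w))
All bound variables are already distinct, so no renaming is needed.
Finally move all quantifiers to the prefix:
  ∀q ∃v ∃w (¬M(q,q) ∨ ¬F(v) ∨ M(w,w))
The quantifier ∀v sits under an odd number of negations (counting the antecedent side of each →), so it flips to ∃v.

existential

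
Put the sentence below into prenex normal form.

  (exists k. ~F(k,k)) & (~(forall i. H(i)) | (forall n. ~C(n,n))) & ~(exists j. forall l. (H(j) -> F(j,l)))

First replace A → B with ¬A ∨ B.
  (exists k. ~F(k,k)) & (~(forall i. H(i)) | (forall n. ~C(n,n))) & ~(exists j. forall l. (~H(j) | F(j,l)))
Push ¬ through the quantifiers and connectives to reach negation normal form:
  (exists k. ~F(k,k)) & ((exists i. ~H(i)) | (forall n. ~C(n,n))) & (forall j. exists l. (H(j) & ~F(j,l)))
All bound variables are already distinct, so no renaming is needed.
Finally move all quantifiers to the prefix:
  exists k. exists i. forall n. forall j. exists l. (~F(k,k) & (~H(i) | ~C(n,n)) & H(j) & ~F(j,l))

exists k. exists i. forall n. forall j. exists l. (~F(k,k) & (~H(i) | ~C(n,n)) & H(j) & ~F(j,l))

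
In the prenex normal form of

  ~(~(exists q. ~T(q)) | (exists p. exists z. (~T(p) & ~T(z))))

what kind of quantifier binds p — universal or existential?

universal

Drive negations inward (¬∀x A ≡ ∃x ¬A, ¬∃x A ≡ ∀x ¬A, De Morgan for ∧/∨):
  (exists q. ~T(q)) & (forall p. forall z. (T(p) | T(z)))
All bound variables are already distinct, so no renaming is needed.
Finally move all quantifiers to the prefix:
  exists q. forall p. forall z. (~T(q) & (T(p) | T(z)))
The quantifier exists p sits under an odd number of negations, so it flips to forall p.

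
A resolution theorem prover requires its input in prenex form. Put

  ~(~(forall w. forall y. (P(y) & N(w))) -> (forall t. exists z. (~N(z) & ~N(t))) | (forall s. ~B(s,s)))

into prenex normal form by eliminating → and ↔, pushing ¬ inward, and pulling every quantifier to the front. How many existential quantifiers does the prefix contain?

Rewrite implications/biconditionals: A → B as ¬A ∨ B.
  ~(~~(forall w. forall y. (P(y) & N(w))) | (forall t. exists z. (~N(z) & ~N(t))) | (forall s. ~B(s,s)))
Move each ¬ inward, flipping quantifiers it crosses:
  (exists w. exists y. (~P(y) | ~N(w))) & (exists t. forall z. (N(z) | N(t))) & (exists s. B(s,s))
All bound variables are already distinct, so no renaming is needed.
Pull the quantifiers to the front (each side's bound variable is not free in the other side):
  exists w. exists y. exists t. forall z. exists s. ((~P(y) | ~N(w)) & (N(z) | N(t)) & B(s,s))
The prefix is exists w exists y exists t forall z exists s: 1 universal, 4 existential.

4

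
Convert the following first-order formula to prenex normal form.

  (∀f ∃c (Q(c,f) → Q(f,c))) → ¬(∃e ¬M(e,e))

First replace A → B with ¬A ∨ B.
  ¬(∀f ∃c (¬Q(c,f) ∨ Q(f,c))) ∨ ¬(∃e ¬M(e,e))
Move each ¬ inward, flipping quantifiers it crosses:
  (∃f ∀c (Q(c,f) ∧ ¬Q(f,c))) ∨ (∀e M(e,e))
Extract every quantifier outward, since the variables are now distinct and don't occur free across branches:
  ∃f ∀c ∀e (Q(c,f) ∧ ¬Q(f,c) ∨ M(e,e))

∃f ∀c ∀e (Q(c,f) ∧ ¬Q(f,c) ∨ M(e,e))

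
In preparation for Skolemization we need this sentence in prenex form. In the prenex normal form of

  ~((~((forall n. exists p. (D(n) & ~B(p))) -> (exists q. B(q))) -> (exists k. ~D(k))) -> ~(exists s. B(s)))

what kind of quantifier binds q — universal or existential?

Rewrite implications/biconditionals: A → B as ¬A ∨ B.
  ~(~(~~(~(forall n. exists p. (D(n) & ~B(p))) | (exists q. B(q))) | (exists k. ~D(k))) | ~(exists s. B(s)))
Move each ¬ inward, flipping quantifiers it crosses:
  ((exists n. forall p. (~D(n) | B(p))) | (exists q. B(q)) | (exists k. ~D(k))) & (exists s. B(s))
Pull the quantifiers to the front (each side's bound variable is not free in the other side):
  exists n. forall p. exists q. exists k. exists s. ((~D(n) | B(p) | B(q) | ~D(k)) & B(s))
The quantifier exists q sits under an even number of negations (counting the antecedent side of each →), so it remains existential.

existential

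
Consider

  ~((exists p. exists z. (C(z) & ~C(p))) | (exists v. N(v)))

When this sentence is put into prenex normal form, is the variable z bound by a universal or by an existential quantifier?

Drive negations inward (¬∀x A ≡ ∃x ¬A, ¬∃x A ≡ ∀x ¬A, De Morgan for ∧/∨):
  (forall p. forall z. (~C(z) | C(p))) & (forall v. ~N(v))
All bound variables are already distinct, so no renaming is needed.
Pull the quantifiers to the front (each side's bound variable is not free in the other side):
  forall p. forall z. forall v. ((~C(z) | C(p)) & ~N(v))
The quantifier exists z sits under an odd number of negations, so it flips to forall z.

universal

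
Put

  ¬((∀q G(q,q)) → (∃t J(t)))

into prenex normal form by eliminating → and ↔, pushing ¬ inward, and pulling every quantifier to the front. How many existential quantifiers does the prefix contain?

0

Rewrite implications/biconditionals: A → B as ¬A ∨ B.
  ¬(¬(∀q G(q,q)) ∨ (∃t J(t)))
Push ¬ through the quantifiers and connectives to reach negation normal form:
  (∀q G(q,q)) ∧ (∀t ¬J(t))
All bound variables are already distinct, so no renaming is needed.
Extract every quantifier outward, since the variables are now distinct and don't occur free across branches:
  ∀q ∀t (G(q,q) ∧ ¬J(t))
The prefix is ∀q ∀t: 2 universal, 0 existential.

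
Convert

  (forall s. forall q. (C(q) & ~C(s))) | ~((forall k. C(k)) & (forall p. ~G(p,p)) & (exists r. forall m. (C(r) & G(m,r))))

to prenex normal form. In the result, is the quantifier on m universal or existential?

Move each ¬ inward, flipping quantifiers it crosses:
  (forall s. forall q. (C(q) & ~C(s))) | (exists k. ~C(k)) | (exists p. G(p,p)) | (forall r. exists m. (~C(r) | ~G(m,r)))
All bound variables are already distinct, so no renaming is needed.
Pull the quantifiers to the front (each side's bound variable is not free in the other side):
  forall s. forall q. exists k. exists p. forall r. exists m. (C(q) & ~C(s) | ~C(k) | G(p,p) | ~C(r) | ~G(m,r))
The quantifier forall m sits under an odd number of negations, so it flips to exists m.

existential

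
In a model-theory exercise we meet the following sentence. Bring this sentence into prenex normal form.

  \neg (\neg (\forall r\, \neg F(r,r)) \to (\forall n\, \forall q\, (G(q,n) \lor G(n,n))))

Eliminate → and ↔ using ¬ and ∨.
  \neg (\neg \neg (\forall r\, \neg F(r,r)) \lor (\forall n\, \forall q\, (G(q,n) \lor G(n,n))))
Push ¬ through the quantifiers and connectives to reach negation normal form:
  (\exists r\, F(r,r)) \land (\exists n\, \exists q\, (\neg G(q,n) \land \neg G(n,n)))
All bound variables are already distinct, so no renaming is needed.
Extract every quantifier outward, since the variables are now distinct and don't occur free across branches:
  \exists r\, \exists n\, \exists q\, (F(r,r) \land \neg G(q,n) \land \neg G(n,n))

\exists r\, \exists n\, \exists q\, (F(r,r) \land \neg G(q,n) \land \neg G(n,n))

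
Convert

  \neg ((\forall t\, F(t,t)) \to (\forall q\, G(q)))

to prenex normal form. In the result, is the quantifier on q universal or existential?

First replace A → B with ¬A ∨ B.
  \neg (\neg (\forall t\, F(t,t)) \lor (\forall q\, G(q)))
Push ¬ through the quantifiers and connectives to reach negation normal form:
  (\forall t\, F(t,t)) \land (\exists q\, \neg G(q))
All bound variables are already distinct, so no renaming is needed.
Extract every quantifier outward, since the variables are now distinct and don't occur free across branches:
  \forall t\, \exists q\, (F(t,t) \land \neg G(q))
The quantifier \forall q sits under an odd number of negations (counting the antecedent side of each →), so it flips to \exists q.

existential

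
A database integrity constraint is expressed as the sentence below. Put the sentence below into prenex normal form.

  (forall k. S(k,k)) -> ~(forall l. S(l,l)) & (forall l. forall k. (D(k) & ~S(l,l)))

exists k. exists l. forall a. forall y. (~S(k,k) | ~S(l,l) & D(y) & ~S(a,a))

Rewrite implications/biconditionals: A → B as ¬A ∨ B.
  ~(forall k. S(k,k)) | ~(forall l. S(l,l)) & (forall l. forall k. (D(k) & ~S(l,l)))
Drive negations inward (¬∀x A ≡ ∃x ¬A, ¬∃x A ≡ ∀x ¬A, De Morgan for ∧/∨):
  (exists k. ~S(k,k)) | (exists l. ~S(l,l)) & (forall l. forall k. (D(k) & ~S(l,l)))
Rename bound variables to avoid capture: l↦a, k↦y.
  (exists k. ~S(k,k)) | (exists l. ~S(l,l)) & (forall a. forall y. (D(y) & ~S(a,a)))
Finally move all quantifiers to the prefix:
  exists k. exists l. forall a. forall y. (~S(k,k) | ~S(l,l) & D(y) & ~S(a,a))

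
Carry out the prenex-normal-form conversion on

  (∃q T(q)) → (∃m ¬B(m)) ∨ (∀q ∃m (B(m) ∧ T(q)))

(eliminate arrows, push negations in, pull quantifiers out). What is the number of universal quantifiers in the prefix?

Eliminate → and ↔ using ¬ and ∨.
  ¬(∃q T(q)) ∨ (∃m ¬B(m)) ∨ (∀q ∃m (B(m) ∧ T(q)))
Drive negations inward (¬∀x A ≡ ∃x ¬A, ¬∃x A ≡ ∀x ¬A, De Morgan for ∧/∨):
  (∀q ¬T(q)) ∨ (∃m ¬B(m)) ∨ (∀q ∃m (B(m) ∧ T(q)))
Give each quantifier a distinct variable: q↦w1, m↦c.
  (∀q ¬T(q)) ∨ (∃m ¬B(m)) ∨ (∀w1 ∃c (B(c) ∧ T(w1)))
Finally move all quantifiers to the prefix:
  ∀q ∃m ∀w1 ∃c (¬T(q) ∨ ¬B(m) ∨ B(c) ∧ T(w1))
The prefix is ∀q ∃m ∀w1 ∃c: 2 universal, 2 existential.

2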